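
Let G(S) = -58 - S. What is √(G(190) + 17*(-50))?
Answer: 3*I*√122 ≈ 33.136*I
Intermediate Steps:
√(G(190) + 17*(-50)) = √((-58 - 1*190) + 17*(-50)) = √((-58 - 190) - 850) = √(-248 - 850) = √(-1098) = 3*I*√122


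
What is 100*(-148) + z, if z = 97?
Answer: -14703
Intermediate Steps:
100*(-148) + z = 100*(-148) + 97 = -14800 + 97 = -14703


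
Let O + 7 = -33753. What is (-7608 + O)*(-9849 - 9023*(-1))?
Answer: 34169968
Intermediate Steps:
O = -33760 (O = -7 - 33753 = -33760)
(-7608 + O)*(-9849 - 9023*(-1)) = (-7608 - 33760)*(-9849 - 9023*(-1)) = -41368*(-9849 + 9023) = -41368*(-826) = 34169968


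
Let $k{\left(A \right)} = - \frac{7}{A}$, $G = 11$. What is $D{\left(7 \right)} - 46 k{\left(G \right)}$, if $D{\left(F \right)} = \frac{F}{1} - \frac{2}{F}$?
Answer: $\frac{2771}{77} \approx 35.987$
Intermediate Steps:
$D{\left(F \right)} = F - \frac{2}{F}$ ($D{\left(F \right)} = F 1 - \frac{2}{F} = F - \frac{2}{F}$)
$D{\left(7 \right)} - 46 k{\left(G \right)} = \left(7 - \frac{2}{7}\right) - 46 \left(- \frac{7}{11}\right) = \left(7 - \frac{2}{7}\right) - 46 \left(\left(-7\right) \frac{1}{11}\right) = \left(7 - \frac{2}{7}\right) - - \frac{322}{11} = \frac{47}{7} + \frac{322}{11} = \frac{2771}{77}$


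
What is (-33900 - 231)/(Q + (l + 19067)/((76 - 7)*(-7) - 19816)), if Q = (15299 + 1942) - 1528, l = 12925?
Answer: -692825169/318926195 ≈ -2.1724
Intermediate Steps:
Q = 15713 (Q = 17241 - 1528 = 15713)
(-33900 - 231)/(Q + (l + 19067)/((76 - 7)*(-7) - 19816)) = (-33900 - 231)/(15713 + (12925 + 19067)/((76 - 7)*(-7) - 19816)) = -34131/(15713 + 31992/(69*(-7) - 19816)) = -34131/(15713 + 31992/(-483 - 19816)) = -34131/(15713 + 31992/(-20299)) = -34131/(15713 + 31992*(-1/20299)) = -34131/(15713 - 31992/20299) = -34131/318926195/20299 = -34131*20299/318926195 = -692825169/318926195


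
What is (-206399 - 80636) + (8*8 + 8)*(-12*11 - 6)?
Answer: -296971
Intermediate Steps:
(-206399 - 80636) + (8*8 + 8)*(-12*11 - 6) = -287035 + (64 + 8)*(-132 - 6) = -287035 + 72*(-138) = -287035 - 9936 = -296971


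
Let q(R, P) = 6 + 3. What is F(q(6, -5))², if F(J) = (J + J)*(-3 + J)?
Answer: 11664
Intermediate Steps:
q(R, P) = 9
F(J) = 2*J*(-3 + J) (F(J) = (2*J)*(-3 + J) = 2*J*(-3 + J))
F(q(6, -5))² = (2*9*(-3 + 9))² = (2*9*6)² = 108² = 11664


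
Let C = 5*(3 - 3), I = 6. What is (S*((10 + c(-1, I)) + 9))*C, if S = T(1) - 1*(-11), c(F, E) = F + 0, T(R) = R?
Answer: 0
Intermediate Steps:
c(F, E) = F
S = 12 (S = 1 - 1*(-11) = 1 + 11 = 12)
C = 0 (C = 5*0 = 0)
(S*((10 + c(-1, I)) + 9))*C = (12*((10 - 1) + 9))*0 = (12*(9 + 9))*0 = (12*18)*0 = 216*0 = 0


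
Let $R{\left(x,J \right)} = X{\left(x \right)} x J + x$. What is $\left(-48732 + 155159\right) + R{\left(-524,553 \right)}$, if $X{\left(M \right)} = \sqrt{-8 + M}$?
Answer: $105903 - 579544 i \sqrt{133} \approx 1.059 \cdot 10^{5} - 6.6836 \cdot 10^{6} i$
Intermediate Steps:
$R{\left(x,J \right)} = x + J x \sqrt{-8 + x}$ ($R{\left(x,J \right)} = \sqrt{-8 + x} x J + x = x \sqrt{-8 + x} J + x = J x \sqrt{-8 + x} + x = x + J x \sqrt{-8 + x}$)
$\left(-48732 + 155159\right) + R{\left(-524,553 \right)} = \left(-48732 + 155159\right) - 524 \left(1 + 553 \sqrt{-8 - 524}\right) = 106427 - 524 \left(1 + 553 \sqrt{-532}\right) = 106427 - 524 \left(1 + 553 \cdot 2 i \sqrt{133}\right) = 106427 - 524 \left(1 + 1106 i \sqrt{133}\right) = 106427 - \left(524 + 579544 i \sqrt{133}\right) = 105903 - 579544 i \sqrt{133}$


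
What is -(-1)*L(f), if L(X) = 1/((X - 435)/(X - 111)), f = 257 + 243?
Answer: 389/65 ≈ 5.9846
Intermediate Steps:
f = 500
L(X) = (-111 + X)/(-435 + X) (L(X) = 1/((-435 + X)/(-111 + X)) = (-111 + X)/(-435 + X))
-(-1)*L(f) = -(-1)*(-111 + 500)/(-435 + 500) = -(-1)*389/65 = -1*(-389/65) = 389/65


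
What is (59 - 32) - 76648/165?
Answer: -6563/15 ≈ -437.53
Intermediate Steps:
(59 - 32) - 76648/165 = 27 - 76648/165 = 27 - 286*268/165 = 27 - 6968/15 = -6563/15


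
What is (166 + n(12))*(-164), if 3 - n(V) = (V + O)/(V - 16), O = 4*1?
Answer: -28372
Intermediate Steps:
O = 4
n(V) = 3 - (4 + V)/(-16 + V) (n(V) = 3 - (V + 4)/(V - 16) = 3 - (4 + V)/(-16 + V))
(166 + n(12))*(-164) = (166 + 2*(-26 + 12)/(-16 + 12))*(-164) = (166 + 2*(-14)/(-4))*(-164) = (166 + 2*(-¼)*(-14))*(-164) = (166 + 7)*(-164) = 173*(-164) = -28372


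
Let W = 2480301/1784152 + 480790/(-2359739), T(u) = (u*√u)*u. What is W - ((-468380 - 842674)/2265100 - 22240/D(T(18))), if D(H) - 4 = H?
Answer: 483756359568734828686841/281554242414070105005400 + 1351080*√2/118097 ≈ 17.897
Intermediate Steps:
T(u) = u^(5/2) (T(u) = u^(3/2)*u = u^(5/2))
D(H) = 4 + H
W = 4995060561359/4210133056328 (W = 2480301*(1/1784152) + 480790*(-1/2359739) = 2480301/1784152 - 480790/2359739 = 4995060561359/4210133056328 ≈ 1.1864)
W - ((-468380 - 842674)/2265100 - 22240/D(T(18))) = 4995060561359/4210133056328 - ((-468380 - 842674)/2265100 - 22240/(4 + 18^(5/2))) = 4995060561359/4210133056328 - (-1311054*1/2265100 - 22240/(4 + 972*√2)) = 4995060561359/4210133056328 - (-655527/1132550 - 22240/(4 + 972*√2)) = 4995060561359/4210133056328 + (655527/1132550 + 22240/(4 + 972*√2)) = 4208505865391330153/2384093096472138200 + 22240/(4 + 972*√2)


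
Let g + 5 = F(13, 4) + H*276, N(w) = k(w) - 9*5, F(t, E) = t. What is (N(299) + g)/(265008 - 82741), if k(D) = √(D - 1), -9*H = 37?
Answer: -185/28779 + √298/182267 ≈ -0.0063336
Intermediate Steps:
H = -37/9 (H = -⅑*37 = -37/9 ≈ -4.1111)
k(D) = √(-1 + D)
N(w) = -45 + √(-1 + w) (N(w) = √(-1 + w) - 9*5 = √(-1 + w) - 45 = -45 + √(-1 + w))
g = -3380/3 (g = -5 + (13 - 37/9*276) = -5 + (13 - 3404/3) = -5 - 3365/3 = -3380/3 ≈ -1126.7)
(N(299) + g)/(265008 - 82741) = ((-45 + √(-1 + 299)) - 3380/3)/(265008 - 82741) = ((-45 + √298) - 3380/3)/182267 = (-3515/3 + √298)*(1/182267) = -185/28779 + √298/182267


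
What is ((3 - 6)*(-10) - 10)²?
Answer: 400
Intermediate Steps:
((3 - 6)*(-10) - 10)² = (-3*(-10) - 10)² = (30 - 10)² = 20² = 400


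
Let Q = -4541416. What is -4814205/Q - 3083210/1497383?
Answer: -617584590895/618203555848 ≈ -0.99900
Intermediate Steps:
-4814205/Q - 3083210/1497383 = -4814205/(-4541416) - 3083210/1497383 = -4814205*(-1/4541416) - 3083210*1/1497383 = 437655/412856 - 3083210/1497383 = -617584590895/618203555848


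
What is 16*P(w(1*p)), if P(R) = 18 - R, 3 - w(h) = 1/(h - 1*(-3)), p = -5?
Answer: 232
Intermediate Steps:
w(h) = 3 - 1/(3 + h) (w(h) = 3 - 1/(h - 1*(-3)) = 3 - 1/(h + 3) = 3 - 1/(3 + h))
16*P(w(1*p)) = 16*(18 - (8 + 3*(1*(-5)))/(3 + 1*(-5))) = 16*(18 - (8 + 3*(-5))/(3 - 5)) = 16*(18 - (8 - 15)/(-2)) = 16*(18 - (-1)*(-7)/2) = 16*(18 - 1*7/2) = 16*(18 - 7/2) = 16*(29/2) = 232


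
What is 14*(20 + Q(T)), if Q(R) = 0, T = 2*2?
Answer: 280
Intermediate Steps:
T = 4
14*(20 + Q(T)) = 14*(20 + 0) = 14*20 = 280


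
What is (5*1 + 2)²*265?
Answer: 12985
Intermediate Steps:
(5*1 + 2)²*265 = (5 + 2)²*265 = 7²*265 = 49*265 = 12985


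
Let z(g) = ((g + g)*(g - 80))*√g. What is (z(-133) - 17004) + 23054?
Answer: 6050 + 56658*I*√133 ≈ 6050.0 + 6.5341e+5*I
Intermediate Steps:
z(g) = 2*g^(3/2)*(-80 + g) (z(g) = ((2*g)*(-80 + g))*√g = (2*g*(-80 + g))*√g = 2*g^(3/2)*(-80 + g))
(z(-133) - 17004) + 23054 = (2*(-133)^(3/2)*(-80 - 133) - 17004) + 23054 = (2*(-133*I*√133)*(-213) - 17004) + 23054 = (56658*I*√133 - 17004) + 23054 = (-17004 + 56658*I*√133) + 23054 = 6050 + 56658*I*√133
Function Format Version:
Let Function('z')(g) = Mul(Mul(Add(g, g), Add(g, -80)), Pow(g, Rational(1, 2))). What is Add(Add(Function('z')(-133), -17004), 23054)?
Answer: Add(6050, Mul(56658, I, Pow(133, Rational(1, 2)))) ≈ Add(6050.0, Mul(6.5341e+5, I))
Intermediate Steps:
Function('z')(g) = Mul(2, Pow(g, Rational(3, 2)), Add(-80, g)) (Function('z')(g) = Mul(Mul(Mul(2, g), Add(-80, g)), Pow(g, Rational(1, 2))) = Mul(Mul(2, g, Add(-80, g)), Pow(g, Rational(1, 2))) = Mul(2, Pow(g, Rational(3, 2)), Add(-80, g)))
Add(Add(Function('z')(-133), -17004), 23054) = Add(Add(Mul(2, Pow(-133, Rational(3, 2)), Add(-80, -133)), -17004), 23054) = Add(Add(Mul(2, Mul(-133, I, Pow(133, Rational(1, 2))), -213), -17004), 23054) = Add(Add(Mul(56658, I, Pow(133, Rational(1, 2))), -17004), 23054) = Add(Add(-17004, Mul(56658, I, Pow(133, Rational(1, 2)))), 23054) = Add(6050, Mul(56658, I, Pow(133, Rational(1, 2))))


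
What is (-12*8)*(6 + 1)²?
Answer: -4704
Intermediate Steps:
(-12*8)*(6 + 1)² = -96*7² = -96*49 = -4704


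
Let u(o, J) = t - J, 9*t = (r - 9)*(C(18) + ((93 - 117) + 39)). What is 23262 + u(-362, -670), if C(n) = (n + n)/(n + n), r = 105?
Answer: 72308/3 ≈ 24103.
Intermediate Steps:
C(n) = 1 (C(n) = (2*n)/((2*n)) = (2*n)*(1/(2*n)) = 1)
t = 512/3 (t = ((105 - 9)*(1 + ((93 - 117) + 39)))/9 = (96*(1 + (-24 + 39)))/9 = (96*(1 + 15))/9 = (96*16)/9 = (⅑)*1536 = 512/3 ≈ 170.67)
u(o, J) = 512/3 - J
23262 + u(-362, -670) = 23262 + (512/3 - 1*(-670)) = 23262 + (512/3 + 670) = 23262 + 2522/3 = 72308/3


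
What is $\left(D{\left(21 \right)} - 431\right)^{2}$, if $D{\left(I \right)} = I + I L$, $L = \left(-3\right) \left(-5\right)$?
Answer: $9025$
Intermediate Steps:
$L = 15$
$D{\left(I \right)} = 16 I$ ($D{\left(I \right)} = I + I 15 = I + 15 I = 16 I$)
$\left(D{\left(21 \right)} - 431\right)^{2} = \left(16 \cdot 21 - 431\right)^{2} = \left(336 - 431\right)^{2} = \left(-95\right)^{2} = 9025$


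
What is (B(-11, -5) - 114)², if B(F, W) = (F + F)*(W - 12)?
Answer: 67600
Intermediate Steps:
B(F, W) = 2*F*(-12 + W) (B(F, W) = (2*F)*(-12 + W) = 2*F*(-12 + W))
(B(-11, -5) - 114)² = (2*(-11)*(-12 - 5) - 114)² = (2*(-11)*(-17) - 114)² = (374 - 114)² = 260² = 67600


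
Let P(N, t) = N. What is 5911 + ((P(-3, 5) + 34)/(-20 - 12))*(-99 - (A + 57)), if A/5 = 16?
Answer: 49117/8 ≈ 6139.6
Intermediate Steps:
A = 80 (A = 5*16 = 80)
5911 + ((P(-3, 5) + 34)/(-20 - 12))*(-99 - (A + 57)) = 5911 + ((-3 + 34)/(-20 - 12))*(-99 - (80 + 57)) = 5911 + (31/(-32))*(-99 - 1*137) = 5911 + (31*(-1/32))*(-99 - 137) = 5911 - 31/32*(-236) = 5911 + 1829/8 = 49117/8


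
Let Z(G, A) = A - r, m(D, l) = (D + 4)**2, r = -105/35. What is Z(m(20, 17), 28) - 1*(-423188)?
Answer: 423219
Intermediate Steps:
r = -3 (r = -105*1/35 = -3)
m(D, l) = (4 + D)**2
Z(G, A) = 3 + A (Z(G, A) = A - 1*(-3) = A + 3 = 3 + A)
Z(m(20, 17), 28) - 1*(-423188) = (3 + 28) - 1*(-423188) = 31 + 423188 = 423219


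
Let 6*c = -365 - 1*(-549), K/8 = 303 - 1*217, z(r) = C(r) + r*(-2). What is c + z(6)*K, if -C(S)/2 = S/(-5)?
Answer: -98612/15 ≈ -6574.1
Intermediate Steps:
C(S) = 2*S/5 (C(S) = -2*S/(-5) = -2*S*(-1)/5 = -(-2)*S/5 = 2*S/5)
z(r) = -8*r/5 (z(r) = 2*r/5 + r*(-2) = 2*r/5 - 2*r = -8*r/5)
K = 688 (K = 8*(303 - 1*217) = 8*(303 - 217) = 8*86 = 688)
c = 92/3 (c = (-365 - 1*(-549))/6 = (-365 + 549)/6 = (1/6)*184 = 92/3 ≈ 30.667)
c + z(6)*K = 92/3 - 8/5*6*688 = 92/3 - 48/5*688 = 92/3 - 33024/5 = -98612/15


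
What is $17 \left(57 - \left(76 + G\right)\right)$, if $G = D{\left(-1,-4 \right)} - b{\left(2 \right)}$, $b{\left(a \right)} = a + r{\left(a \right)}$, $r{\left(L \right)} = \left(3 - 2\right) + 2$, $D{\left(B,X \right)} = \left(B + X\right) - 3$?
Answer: $-102$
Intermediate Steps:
$D{\left(B,X \right)} = -3 + B + X$
$r{\left(L \right)} = 3$ ($r{\left(L \right)} = 1 + 2 = 3$)
$b{\left(a \right)} = 3 + a$ ($b{\left(a \right)} = a + 3 = 3 + a$)
$G = -13$ ($G = \left(-3 - 1 - 4\right) - \left(3 + 2\right) = -8 - 5 = -13$)
$17 \left(57 - \left(76 + G\right)\right) = 17 \left(57 - 63\right) = 17 \left(-6\right) = -102$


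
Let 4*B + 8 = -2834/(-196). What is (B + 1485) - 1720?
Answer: -91487/392 ≈ -233.39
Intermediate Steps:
B = 633/392 (B = -2 + (-2834/(-196))/4 = -2 + (-2834*(-1/196))/4 = -2 + (1/4)*(1417/98) = -2 + 1417/392 = 633/392 ≈ 1.6148)
(B + 1485) - 1720 = (633/392 + 1485) - 1720 = 582753/392 - 1720 = -91487/392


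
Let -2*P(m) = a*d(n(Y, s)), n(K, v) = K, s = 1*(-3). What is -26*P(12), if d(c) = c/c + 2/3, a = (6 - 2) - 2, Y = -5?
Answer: 130/3 ≈ 43.333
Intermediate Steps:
s = -3
a = 2 (a = 4 - 2 = 2)
d(c) = 5/3 (d(c) = 1 + 2*(⅓) = 1 + ⅔ = 5/3)
P(m) = -5/3
-26*P(12) = -26*(-5/3) = 130/3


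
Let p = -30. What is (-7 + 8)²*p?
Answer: -30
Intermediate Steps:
(-7 + 8)²*p = (-7 + 8)²*(-30) = 1²*(-30) = 1*(-30) = -30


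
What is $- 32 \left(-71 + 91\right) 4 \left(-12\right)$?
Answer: $30720$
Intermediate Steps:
$- 32 \left(-71 + 91\right) 4 \left(-12\right) = \left(-32\right) 20 \left(-48\right) = \left(-640\right) \left(-48\right) = 30720$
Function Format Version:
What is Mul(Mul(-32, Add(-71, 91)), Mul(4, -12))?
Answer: 30720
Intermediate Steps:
Mul(Mul(-32, Add(-71, 91)), Mul(4, -12)) = Mul(Mul(-32, 20), -48) = Mul(-640, -48) = 30720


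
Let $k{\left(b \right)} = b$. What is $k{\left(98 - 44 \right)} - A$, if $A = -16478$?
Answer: $16532$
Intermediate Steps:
$k{\left(98 - 44 \right)} - A = \left(98 - 44\right) - -16478 = \left(98 - 44\right) + 16478 = 54 + 16478 = 16532$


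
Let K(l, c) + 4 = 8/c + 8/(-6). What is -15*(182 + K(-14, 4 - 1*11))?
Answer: -18430/7 ≈ -2632.9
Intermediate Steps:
K(l, c) = -16/3 + 8/c (K(l, c) = -4 + (8/c + 8/(-6)) = -4 + (8/c + 8*(-⅙)) = -4 + (8/c - 4/3) = -4 + (-4/3 + 8/c) = -16/3 + 8/c)
-15*(182 + K(-14, 4 - 1*11)) = -15*(182 + (-16/3 + 8/(4 - 1*11))) = -15*(182 + (-16/3 + 8/(4 - 11))) = -15*(182 + (-16/3 + 8/(-7))) = -15*(182 + (-16/3 + 8*(-⅐))) = -15*(182 + (-16/3 - 8/7)) = -15*(182 - 136/21) = -15*3686/21 = -18430/7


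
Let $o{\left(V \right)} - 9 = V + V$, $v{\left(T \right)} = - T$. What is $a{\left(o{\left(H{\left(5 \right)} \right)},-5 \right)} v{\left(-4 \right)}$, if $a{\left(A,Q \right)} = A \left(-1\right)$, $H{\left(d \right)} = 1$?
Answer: $-44$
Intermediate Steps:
$o{\left(V \right)} = 9 + 2 V$ ($o{\left(V \right)} = 9 + \left(V + V\right) = 9 + 2 V$)
$a{\left(A,Q \right)} = - A$
$a{\left(o{\left(H{\left(5 \right)} \right)},-5 \right)} v{\left(-4 \right)} = - (9 + 2 \cdot 1) \left(\left(-1\right) \left(-4\right)\right) = - (9 + 2) 4 = \left(-1\right) 11 \cdot 4 = \left(-11\right) 4 = -44$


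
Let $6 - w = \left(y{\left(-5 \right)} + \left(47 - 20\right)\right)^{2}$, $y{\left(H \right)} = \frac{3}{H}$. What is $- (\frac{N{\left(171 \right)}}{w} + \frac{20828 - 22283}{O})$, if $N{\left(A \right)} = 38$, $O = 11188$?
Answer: $\frac{17881135}{96630756} \approx 0.18505$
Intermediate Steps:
$w = - \frac{17274}{25}$ ($w = 6 - \left(\frac{3}{-5} + \left(47 - 20\right)\right)^{2} = 6 - \left(3 \left(- \frac{1}{5}\right) + \left(47 - 20\right)\right)^{2} = 6 - \left(- \frac{3}{5} + 27\right)^{2} = 6 - \left(\frac{132}{5}\right)^{2} = 6 - \frac{17424}{25} = - \frac{17274}{25} \approx -690.96$)
$- (\frac{N{\left(171 \right)}}{w} + \frac{20828 - 22283}{O}) = - (\frac{38}{- \frac{17274}{25}} + \frac{20828 - 22283}{11188}) = - (38 \left(- \frac{25}{17274}\right) + \left(20828 - 22283\right) \frac{1}{11188}) = - (- \frac{475}{8637} - \frac{1455}{11188}) = \left(-1\right) \left(- \frac{17881135}{96630756}\right) = \frac{17881135}{96630756}$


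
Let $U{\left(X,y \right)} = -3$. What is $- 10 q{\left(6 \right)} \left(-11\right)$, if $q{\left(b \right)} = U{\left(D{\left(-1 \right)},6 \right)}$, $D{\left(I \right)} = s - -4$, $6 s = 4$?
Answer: $-330$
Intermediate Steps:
$s = \frac{2}{3}$ ($s = \frac{1}{6} \cdot 4 = \frac{2}{3} \approx 0.66667$)
$D{\left(I \right)} = \frac{14}{3}$ ($D{\left(I \right)} = \frac{2}{3} - -4 = \frac{2}{3} + 4 = \frac{14}{3}$)
$q{\left(b \right)} = -3$
$- 10 q{\left(6 \right)} \left(-11\right) = \left(-10\right) \left(-3\right) \left(-11\right) = 30 \left(-11\right) = -330$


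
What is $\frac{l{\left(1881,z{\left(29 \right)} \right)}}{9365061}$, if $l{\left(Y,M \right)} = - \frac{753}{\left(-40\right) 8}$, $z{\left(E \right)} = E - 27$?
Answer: $\frac{1}{3979840} \approx 2.5127 \cdot 10^{-7}$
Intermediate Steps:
$z{\left(E \right)} = -27 + E$
$l{\left(Y,M \right)} = \frac{753}{320}$ ($l{\left(Y,M \right)} = - \frac{753}{-320} = \left(-753\right) \left(- \frac{1}{320}\right) = \frac{753}{320}$)
$\frac{l{\left(1881,z{\left(29 \right)} \right)}}{9365061} = \frac{753}{320 \cdot 9365061} = \frac{753}{320} \cdot \frac{1}{9365061} = \frac{1}{3979840}$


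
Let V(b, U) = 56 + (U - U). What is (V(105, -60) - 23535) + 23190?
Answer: -289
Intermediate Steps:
V(b, U) = 56 (V(b, U) = 56 + 0 = 56)
(V(105, -60) - 23535) + 23190 = (56 - 23535) + 23190 = -23479 + 23190 = -289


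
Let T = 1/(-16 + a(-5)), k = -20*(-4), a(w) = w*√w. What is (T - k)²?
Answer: (-840961*I + 1024800*√5)/(-131*I + 160*√5) ≈ 6406.7 - 4.6976*I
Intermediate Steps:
a(w) = w^(3/2)
k = 80
T = 1/(-16 - 5*I*√5) (T = 1/(-16 + (-5)^(3/2)) = 1/(-16 - 5*I*√5) ≈ -0.041995 + 0.029345*I)
(T - k)² = (I/(-16*I + 5*√5) - 1*80)² = (I/(-16*I + 5*√5) - 80)² = (-80 + I/(-16*I + 5*√5))²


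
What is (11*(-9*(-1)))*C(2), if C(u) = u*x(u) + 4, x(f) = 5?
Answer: 1386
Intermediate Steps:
C(u) = 4 + 5*u (C(u) = u*5 + 4 = 5*u + 4 = 4 + 5*u)
(11*(-9*(-1)))*C(2) = (11*(-9*(-1)))*(4 + 5*2) = (11*9)*(4 + 10) = 99*14 = 1386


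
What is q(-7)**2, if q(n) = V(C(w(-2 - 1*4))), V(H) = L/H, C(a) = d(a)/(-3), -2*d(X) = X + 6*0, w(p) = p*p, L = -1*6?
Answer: 1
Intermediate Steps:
L = -6
w(p) = p**2
d(X) = -X/2 (d(X) = -(X + 6*0)/2 = -(X + 0)/2 = -X/2)
C(a) = a/6 (C(a) = -a/2/(-3) = -a/2*(-1/3) = a/6)
V(H) = -6/H
q(n) = -1 (q(n) = -6*6/(-2 - 1*4)**2 = -6*6/(-2 - 4)**2 = -6/((1/6)*(-6)**2) = -6/((1/6)*36) = -6/6 = -6*1/6 = -1)
q(-7)**2 = (-1)**2 = 1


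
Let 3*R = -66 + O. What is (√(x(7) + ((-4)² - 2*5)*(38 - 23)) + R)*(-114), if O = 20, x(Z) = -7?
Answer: 1748 - 114*√83 ≈ 709.41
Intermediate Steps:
R = -46/3 (R = (-66 + 20)/3 = (⅓)*(-46) = -46/3 ≈ -15.333)
(√(x(7) + ((-4)² - 2*5)*(38 - 23)) + R)*(-114) = (√(-7 + ((-4)² - 2*5)*(38 - 23)) - 46/3)*(-114) = (√(-7 + (16 - 10)*15) - 46/3)*(-114) = (√(-7 + 6*15) - 46/3)*(-114) = (√(-7 + 90) - 46/3)*(-114) = (√83 - 46/3)*(-114) = (-46/3 + √83)*(-114) = 1748 - 114*√83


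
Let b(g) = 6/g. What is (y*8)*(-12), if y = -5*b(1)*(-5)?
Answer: -14400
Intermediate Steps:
y = 150 (y = -30/1*(-5) = -30*(-5) = 150)
(y*8)*(-12) = (150*8)*(-12) = 1200*(-12) = -14400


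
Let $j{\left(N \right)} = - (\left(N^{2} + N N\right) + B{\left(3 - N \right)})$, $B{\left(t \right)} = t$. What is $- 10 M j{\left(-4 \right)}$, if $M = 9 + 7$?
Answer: $6240$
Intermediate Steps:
$M = 16$
$j{\left(N \right)} = -3 + N - 2 N^{2}$ ($j{\left(N \right)} = - (\left(N^{2} + N N\right) - \left(-3 + N\right)) = - (\left(N^{2} + N^{2}\right) - \left(-3 + N\right)) = - (2 N^{2} - \left(-3 + N\right)) = - (3 - N + 2 N^{2}) = -3 + N - 2 N^{2}$)
$- 10 M j{\left(-4 \right)} = \left(-10\right) 16 \left(-3 - 4 - 2 \left(-4\right)^{2}\right) = - 160 \left(-3 - 4 - 32\right) = \left(-160\right) \left(-39\right) = 6240$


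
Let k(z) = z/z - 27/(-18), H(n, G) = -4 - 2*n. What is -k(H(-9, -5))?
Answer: -5/2 ≈ -2.5000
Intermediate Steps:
k(z) = 5/2 (k(z) = 1 - 27*(-1/18) = 1 + 3/2 = 5/2)
-k(H(-9, -5)) = -1*5/2 = -5/2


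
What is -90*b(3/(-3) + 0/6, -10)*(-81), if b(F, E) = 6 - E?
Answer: 116640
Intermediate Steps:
-90*b(3/(-3) + 0/6, -10)*(-81) = -90*(6 - 1*(-10))*(-81) = -90*(6 + 10)*(-81) = -90*16*(-81) = -1440*(-81) = 116640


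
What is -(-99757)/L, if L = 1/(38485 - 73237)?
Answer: -3466755264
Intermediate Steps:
L = -1/34752 (L = 1/(-34752) = -1/34752 ≈ -2.8775e-5)
-(-99757)/L = -(-99757)/(-1/34752) = -(-99757)*(-34752) = -1*3466755264 = -3466755264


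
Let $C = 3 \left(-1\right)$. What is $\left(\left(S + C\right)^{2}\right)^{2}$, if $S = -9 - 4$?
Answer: $65536$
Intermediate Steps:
$S = -13$
$C = -3$
$\left(\left(S + C\right)^{2}\right)^{2} = \left(\left(-13 - 3\right)^{2}\right)^{2} = \left(\left(-16\right)^{2}\right)^{2} = 256^{2} = 65536$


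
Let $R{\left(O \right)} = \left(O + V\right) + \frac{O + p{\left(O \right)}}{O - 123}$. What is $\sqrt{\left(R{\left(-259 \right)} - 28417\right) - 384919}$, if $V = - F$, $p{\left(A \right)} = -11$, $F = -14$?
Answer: $\frac{2 i \sqrt{3771955669}}{191} \approx 643.1 i$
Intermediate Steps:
$V = 14$ ($V = \left(-1\right) \left(-14\right) = 14$)
$R{\left(O \right)} = 14 + O + \frac{-11 + O}{-123 + O}$ ($R{\left(O \right)} = \left(O + 14\right) + \frac{O - 11}{O - 123} = \left(14 + O\right) + \frac{-11 + O}{-123 + O} = 14 + O + \frac{-11 + O}{-123 + O}$)
$\sqrt{\left(R{\left(-259 \right)} - 28417\right) - 384919} = \sqrt{\left(\frac{-1733 + \left(-259\right)^{2} - -27972}{-123 - 259} - 28417\right) - 384919} = \sqrt{\left(\frac{-1733 + 67081 + 27972}{-382} - 28417\right) - 384919} = \sqrt{\left(\left(- \frac{1}{382}\right) 93320 - 28417\right) - 384919} = \sqrt{\left(- \frac{46660}{191} - 28417\right) - 384919} = \sqrt{- \frac{5474307}{191} - 384919} = \sqrt{- \frac{78993836}{191}} = \frac{2 i \sqrt{3771955669}}{191}$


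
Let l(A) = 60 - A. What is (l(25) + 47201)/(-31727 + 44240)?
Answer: 47236/12513 ≈ 3.7750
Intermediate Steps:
(l(25) + 47201)/(-31727 + 44240) = ((60 - 1*25) + 47201)/(-31727 + 44240) = ((60 - 25) + 47201)/12513 = (35 + 47201)*(1/12513) = 47236*(1/12513) = 47236/12513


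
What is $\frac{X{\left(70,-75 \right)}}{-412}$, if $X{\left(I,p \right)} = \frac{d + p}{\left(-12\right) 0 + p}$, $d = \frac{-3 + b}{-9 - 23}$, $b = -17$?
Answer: $- \frac{119}{49440} \approx -0.002407$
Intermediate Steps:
$d = \frac{5}{8}$ ($d = \frac{-3 - 17}{-9 - 23} = - \frac{20}{-32} = \left(-20\right) \left(- \frac{1}{32}\right) = \frac{5}{8} \approx 0.625$)
$X{\left(I,p \right)} = \frac{\frac{5}{8} + p}{p}$ ($X{\left(I,p \right)} = \frac{\frac{5}{8} + p}{\left(-12\right) 0 + p} = \frac{\frac{5}{8} + p}{0 + p} = \frac{\frac{5}{8} + p}{p}$)
$\frac{X{\left(70,-75 \right)}}{-412} = \frac{\frac{1}{-75} \left(\frac{5}{8} - 75\right)}{-412} = \left(- \frac{1}{75}\right) \left(- \frac{595}{8}\right) \left(- \frac{1}{412}\right) = \frac{119}{120} \left(- \frac{1}{412}\right) = - \frac{119}{49440}$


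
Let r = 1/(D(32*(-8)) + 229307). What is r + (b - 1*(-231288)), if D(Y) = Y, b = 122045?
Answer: 80931276984/229051 ≈ 3.5333e+5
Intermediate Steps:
r = 1/229051 (r = 1/(32*(-8) + 229307) = 1/(-256 + 229307) = 1/229051 ≈ 4.3658e-6)
r + (b - 1*(-231288)) = 1/229051 + (122045 - 1*(-231288)) = 1/229051 + (122045 + 231288) = 1/229051 + 353333 = 80931276984/229051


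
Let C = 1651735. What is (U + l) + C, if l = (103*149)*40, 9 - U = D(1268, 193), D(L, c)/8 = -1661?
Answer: 2278912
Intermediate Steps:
D(L, c) = -13288 (D(L, c) = 8*(-1661) = -13288)
U = 13297 (U = 9 - 1*(-13288) = 9 + 13288 = 13297)
l = 613880 (l = 15347*40 = 613880)
(U + l) + C = (13297 + 613880) + 1651735 = 627177 + 1651735 = 2278912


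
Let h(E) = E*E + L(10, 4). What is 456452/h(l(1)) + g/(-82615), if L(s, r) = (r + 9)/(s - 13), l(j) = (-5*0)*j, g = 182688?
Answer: -8702440068/82615 ≈ -1.0534e+5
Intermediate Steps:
l(j) = 0 (l(j) = 0*j = 0)
L(s, r) = (9 + r)/(-13 + s)
h(E) = -13/3 + E**2 (h(E) = E*E + (9 + 4)/(-13 + 10) = E**2 + 13/(-3) = E**2 - 1/3*13 = E**2 - 13/3 = -13/3 + E**2)
456452/h(l(1)) + g/(-82615) = 456452/(-13/3 + 0**2) + 182688/(-82615) = 456452/(-13/3 + 0) + 182688*(-1/82615) = 456452/(-13/3) - 182688/82615 = 456452*(-3/13) - 182688/82615 = -1369356/13 - 182688/82615 = -8702440068/82615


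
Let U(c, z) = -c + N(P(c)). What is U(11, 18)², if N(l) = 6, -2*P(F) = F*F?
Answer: 25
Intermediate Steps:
P(F) = -F²/2 (P(F) = -F*F/2 = -F²/2)
U(c, z) = 6 - c (U(c, z) = -c + 6 = 6 - c)
U(11, 18)² = (6 - 1*11)² = (6 - 11)² = (-5)² = 25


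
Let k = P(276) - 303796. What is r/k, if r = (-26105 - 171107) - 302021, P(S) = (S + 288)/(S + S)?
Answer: 3280674/1996367 ≈ 1.6433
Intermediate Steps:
P(S) = (288 + S)/(2*S) (P(S) = (288 + S)/((2*S)) = (288 + S)*(1/(2*S)) = (288 + S)/(2*S))
r = -499233 (r = -197212 - 302021 = -499233)
k = -13974569/46 (k = (½)*(288 + 276)/276 - 303796 = (½)*(1/276)*564 - 303796 = 47/46 - 303796 = -13974569/46 ≈ -3.0380e+5)
r/k = -499233/(-13974569/46) = -499233*(-46/13974569) = 3280674/1996367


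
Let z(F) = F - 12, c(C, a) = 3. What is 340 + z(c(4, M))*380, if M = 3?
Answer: -3080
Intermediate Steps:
z(F) = -12 + F
340 + z(c(4, M))*380 = 340 + (-12 + 3)*380 = 340 - 9*380 = 340 - 3420 = -3080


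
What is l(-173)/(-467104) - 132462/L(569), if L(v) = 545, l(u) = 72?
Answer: -7734196161/31821460 ≈ -243.05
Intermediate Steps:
l(-173)/(-467104) - 132462/L(569) = 72/(-467104) - 132462/545 = 72*(-1/467104) - 132462*1/545 = -9/58388 - 132462/545 = -7734196161/31821460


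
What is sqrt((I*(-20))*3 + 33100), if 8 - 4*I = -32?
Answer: 50*sqrt(13) ≈ 180.28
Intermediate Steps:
I = 10 (I = 2 - 1/4*(-32) = 2 + 8 = 10)
sqrt((I*(-20))*3 + 33100) = sqrt((10*(-20))*3 + 33100) = sqrt(-200*3 + 33100) = sqrt(-600 + 33100) = sqrt(32500) = 50*sqrt(13)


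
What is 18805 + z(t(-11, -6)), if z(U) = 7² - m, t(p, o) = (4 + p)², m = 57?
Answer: 18797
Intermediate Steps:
z(U) = -8 (z(U) = 7² - 1*57 = 49 - 57 = -8)
18805 + z(t(-11, -6)) = 18805 - 8 = 18797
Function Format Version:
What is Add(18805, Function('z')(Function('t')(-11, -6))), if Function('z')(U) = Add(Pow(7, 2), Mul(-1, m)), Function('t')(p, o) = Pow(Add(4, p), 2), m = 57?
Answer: 18797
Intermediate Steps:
Function('z')(U) = -8 (Function('z')(U) = Add(Pow(7, 2), Mul(-1, 57)) = Add(49, -57) = -8)
Add(18805, Function('z')(Function('t')(-11, -6))) = Add(18805, -8) = 18797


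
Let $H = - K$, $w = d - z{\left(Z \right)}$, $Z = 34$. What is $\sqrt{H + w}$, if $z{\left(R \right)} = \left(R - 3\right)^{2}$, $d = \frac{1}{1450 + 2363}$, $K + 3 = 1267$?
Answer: $\frac{2 i \sqrt{8087300553}}{3813} \approx 47.17 i$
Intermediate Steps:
$K = 1264$ ($K = -3 + 1267 = 1264$)
$d = \frac{1}{3813} \approx 0.00026226$
$z{\left(R \right)} = \left(-3 + R\right)^{2}$
$w = - \frac{3664292}{3813}$ ($w = \frac{1}{3813} - \left(-3 + 34\right)^{2} = \frac{1}{3813} - 31^{2} = \frac{1}{3813} - 961 = - \frac{3664292}{3813} \approx -961.0$)
$H = -1264$ ($H = \left(-1\right) 1264 = -1264$)
$\sqrt{H + w} = \sqrt{-1264 - \frac{3664292}{3813}} = \sqrt{- \frac{8483924}{3813}} = \frac{2 i \sqrt{8087300553}}{3813}$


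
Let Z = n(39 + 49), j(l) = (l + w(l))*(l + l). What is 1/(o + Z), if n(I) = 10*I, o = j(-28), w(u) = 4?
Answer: 1/2224 ≈ 0.00044964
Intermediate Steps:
j(l) = 2*l*(4 + l) (j(l) = (l + 4)*(l + l) = (4 + l)*(2*l) = 2*l*(4 + l))
o = 1344 (o = 2*(-28)*(4 - 28) = 2*(-28)*(-24) = 1344)
Z = 880 (Z = 10*(39 + 49) = 10*88 = 880)
1/(o + Z) = 1/(1344 + 880) = 1/2224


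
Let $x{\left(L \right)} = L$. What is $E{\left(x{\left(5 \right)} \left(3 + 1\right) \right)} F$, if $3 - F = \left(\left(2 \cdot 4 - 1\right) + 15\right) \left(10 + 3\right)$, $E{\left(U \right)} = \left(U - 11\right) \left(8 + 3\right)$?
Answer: $-28017$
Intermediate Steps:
$E{\left(U \right)} = -121 + 11 U$ ($E{\left(U \right)} = \left(-11 + U\right) 11 = -121 + 11 U$)
$F = -283$ ($F = 3 - \left(\left(2 \cdot 4 - 1\right) + 15\right) \left(10 + 3\right) = 3 - \left(\left(8 - 1\right) + 15\right) 13 = 3 - \left(7 + 15\right) 13 = 3 - 22 \cdot 13 = 3 - 286 = -283$)
$E{\left(x{\left(5 \right)} \left(3 + 1\right) \right)} F = \left(-121 + 11 \cdot 5 \left(3 + 1\right)\right) \left(-283\right) = \left(-121 + 11 \cdot 5 \cdot 4\right) \left(-283\right) = \left(-121 + 11 \cdot 20\right) \left(-283\right) = \left(-121 + 220\right) \left(-283\right) = 99 \left(-283\right) = -28017$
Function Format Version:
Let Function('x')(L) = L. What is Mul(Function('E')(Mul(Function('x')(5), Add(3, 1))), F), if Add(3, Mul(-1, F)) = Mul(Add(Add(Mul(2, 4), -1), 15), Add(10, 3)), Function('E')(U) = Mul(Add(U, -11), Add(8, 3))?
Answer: -28017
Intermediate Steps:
Function('E')(U) = Add(-121, Mul(11, U)) (Function('E')(U) = Mul(Add(-11, U), 11) = Add(-121, Mul(11, U)))
F = -283 (F = Add(3, Mul(-1, Mul(Add(Add(Mul(2, 4), -1), 15), Add(10, 3)))) = Add(3, Mul(-1, Mul(Add(Add(8, -1), 15), 13))) = Add(3, Mul(-1, Mul(Add(7, 15), 13))) = Add(3, Mul(-1, Mul(22, 13))) = Add(3, Mul(-1, 286)) = Add(3, -286) = -283)
Mul(Function('E')(Mul(Function('x')(5), Add(3, 1))), F) = Mul(Add(-121, Mul(11, Mul(5, Add(3, 1)))), -283) = Mul(Add(-121, Mul(11, Mul(5, 4))), -283) = Mul(Add(-121, Mul(11, 20)), -283) = Mul(Add(-121, 220), -283) = Mul(99, -283) = -28017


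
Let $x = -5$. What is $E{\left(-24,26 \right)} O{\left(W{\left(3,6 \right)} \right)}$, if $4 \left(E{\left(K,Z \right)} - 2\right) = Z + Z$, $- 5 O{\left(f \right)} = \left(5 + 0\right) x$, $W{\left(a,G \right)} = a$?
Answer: $75$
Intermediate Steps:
$O{\left(f \right)} = 5$ ($O{\left(f \right)} = - \frac{\left(5 + 0\right) \left(-5\right)}{5} = - \frac{5 \left(-5\right)}{5} = \left(- \frac{1}{5}\right) \left(-25\right) = 5$)
$E{\left(K,Z \right)} = 2 + \frac{Z}{2}$ ($E{\left(K,Z \right)} = 2 + \frac{Z + Z}{4} = 2 + \frac{2 Z}{4} = 2 + \frac{Z}{2}$)
$E{\left(-24,26 \right)} O{\left(W{\left(3,6 \right)} \right)} = \left(2 + \frac{1}{2} \cdot 26\right) 5 = \left(2 + 13\right) 5 = 15 \cdot 5 = 75$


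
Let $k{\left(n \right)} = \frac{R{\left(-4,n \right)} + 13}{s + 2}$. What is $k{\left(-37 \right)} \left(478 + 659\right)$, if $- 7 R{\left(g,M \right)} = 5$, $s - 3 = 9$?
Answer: $\frac{48891}{49} \approx 997.78$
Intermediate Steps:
$s = 12$ ($s = 3 + 9 = 12$)
$R{\left(g,M \right)} = - \frac{5}{7}$ ($R{\left(g,M \right)} = \left(- \frac{1}{7}\right) 5 = - \frac{5}{7}$)
$k{\left(n \right)} = \frac{43}{49}$ ($k{\left(n \right)} = \frac{- \frac{5}{7} + 13}{12 + 2} = \frac{86}{7 \cdot 14} = \frac{86}{7} \cdot \frac{1}{14} = \frac{43}{49}$)
$k{\left(-37 \right)} \left(478 + 659\right) = \frac{43 \left(478 + 659\right)}{49} = \frac{43}{49} \cdot 1137 = \frac{48891}{49}$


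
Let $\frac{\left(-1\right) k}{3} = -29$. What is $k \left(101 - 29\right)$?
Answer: $6264$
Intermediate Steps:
$k = 87$ ($k = \left(-3\right) \left(-29\right) = 87$)
$k \left(101 - 29\right) = 87 \left(101 - 29\right) = 87 \cdot 72 = 6264$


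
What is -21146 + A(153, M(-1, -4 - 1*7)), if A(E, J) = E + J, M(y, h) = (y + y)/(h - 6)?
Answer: -356879/17 ≈ -20993.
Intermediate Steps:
M(y, h) = 2*y/(-6 + h) (M(y, h) = (2*y)/(-6 + h) = 2*y/(-6 + h))
-21146 + A(153, M(-1, -4 - 1*7)) = -21146 + (153 + 2*(-1)/(-6 + (-4 - 1*7))) = -21146 + (153 + 2*(-1)/(-6 + (-4 - 7))) = -21146 + (153 + 2*(-1)/(-6 - 11)) = -21146 + (153 + 2*(-1)/(-17)) = -21146 + (153 + 2*(-1)*(-1/17)) = -21146 + (153 + 2/17) = -21146 + 2603/17 = -356879/17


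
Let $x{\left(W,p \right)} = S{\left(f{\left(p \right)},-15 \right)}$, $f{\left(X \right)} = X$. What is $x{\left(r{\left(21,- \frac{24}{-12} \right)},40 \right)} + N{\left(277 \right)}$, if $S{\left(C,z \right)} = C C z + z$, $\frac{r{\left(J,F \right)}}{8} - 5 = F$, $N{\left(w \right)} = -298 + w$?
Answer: $-24036$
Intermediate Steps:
$r{\left(J,F \right)} = 40 + 8 F$
$S{\left(C,z \right)} = z + z C^{2}$ ($S{\left(C,z \right)} = C^{2} z + z = z C^{2} + z = z + z C^{2}$)
$x{\left(W,p \right)} = -15 - 15 p^{2}$ ($x{\left(W,p \right)} = - 15 \left(1 + p^{2}\right) = -15 - 15 p^{2}$)
$x{\left(r{\left(21,- \frac{24}{-12} \right)},40 \right)} + N{\left(277 \right)} = \left(-15 - 15 \cdot 40^{2}\right) + \left(-298 + 277\right) = \left(-15 - 24000\right) - 21 = -24015 - 21 = -24036$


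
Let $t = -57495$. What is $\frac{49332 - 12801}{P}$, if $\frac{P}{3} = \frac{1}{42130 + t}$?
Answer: $-187099605$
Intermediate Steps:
$P = - \frac{3}{15365}$ ($P = \frac{3}{42130 - 57495} = \frac{3}{-15365} = 3 \left(- \frac{1}{15365}\right) = - \frac{3}{15365} \approx -0.00019525$)
$\frac{49332 - 12801}{P} = \frac{49332 - 12801}{- \frac{3}{15365}} = \left(49332 - 12801\right) \left(- \frac{15365}{3}\right) = 36531 \left(- \frac{15365}{3}\right) = -187099605$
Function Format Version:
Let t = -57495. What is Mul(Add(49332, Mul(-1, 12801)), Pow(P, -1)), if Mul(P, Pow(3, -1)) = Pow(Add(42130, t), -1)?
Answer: -187099605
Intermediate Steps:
P = Rational(-3, 15365) (P = Mul(3, Pow(Add(42130, -57495), -1)) = Mul(3, Pow(-15365, -1)) = Mul(3, Rational(-1, 15365)) = Rational(-3, 15365) ≈ -0.00019525)
Mul(Add(49332, Mul(-1, 12801)), Pow(P, -1)) = Mul(Add(49332, Mul(-1, 12801)), Pow(Rational(-3, 15365), -1)) = Mul(Add(49332, -12801), Rational(-15365, 3)) = Mul(36531, Rational(-15365, 3)) = -187099605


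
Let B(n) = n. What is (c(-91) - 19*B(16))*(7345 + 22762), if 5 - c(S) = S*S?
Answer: -258318060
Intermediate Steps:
c(S) = 5 - S² (c(S) = 5 - S*S = 5 - S²)
(c(-91) - 19*B(16))*(7345 + 22762) = ((5 - 1*(-91)²) - 19*16)*(7345 + 22762) = ((5 - 1*8281) - 304)*30107 = ((5 - 8281) - 304)*30107 = (-8276 - 304)*30107 = -8580*30107 = -258318060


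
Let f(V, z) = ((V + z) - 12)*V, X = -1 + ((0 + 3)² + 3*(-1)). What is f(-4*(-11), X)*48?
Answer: 78144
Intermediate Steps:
X = 5 (X = -1 + (3² - 3) = -1 + (9 - 3) = -1 + 6 = 5)
f(V, z) = V*(-12 + V + z) (f(V, z) = (-12 + V + z)*V = V*(-12 + V + z))
f(-4*(-11), X)*48 = ((-4*(-11))*(-12 - 4*(-11) + 5))*48 = (44*(-12 + 44 + 5))*48 = (44*37)*48 = 1628*48 = 78144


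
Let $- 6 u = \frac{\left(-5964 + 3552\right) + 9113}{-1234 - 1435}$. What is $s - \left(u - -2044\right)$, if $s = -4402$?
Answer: $- \frac{103232945}{16014} \approx -6446.4$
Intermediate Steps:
$u = \frac{6701}{16014}$ ($u = - \frac{\left(\left(-5964 + 3552\right) + 9113\right) \frac{1}{-1234 - 1435}}{6} = - \frac{\left(-2412 + 9113\right) \frac{1}{-2669}}{6} = - \frac{6701 \left(- \frac{1}{2669}\right)}{6} = \left(- \frac{1}{6}\right) \left(- \frac{6701}{2669}\right) = \frac{6701}{16014} \approx 0.41845$)
$s - \left(u - -2044\right) = -4402 - \left(\frac{6701}{16014} - -2044\right) = -4402 - \left(\frac{6701}{16014} + 2044\right) = -4402 - \frac{32739317}{16014} = - \frac{103232945}{16014}$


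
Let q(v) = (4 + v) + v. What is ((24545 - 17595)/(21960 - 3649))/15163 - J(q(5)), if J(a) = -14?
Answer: 3887102652/277649693 ≈ 14.000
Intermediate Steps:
q(v) = 4 + 2*v
((24545 - 17595)/(21960 - 3649))/15163 - J(q(5)) = ((24545 - 17595)/(21960 - 3649))/15163 - 1*(-14) = (6950/18311)*(1/15163) + 14 = 6950/277649693 + 14 = 3887102652/277649693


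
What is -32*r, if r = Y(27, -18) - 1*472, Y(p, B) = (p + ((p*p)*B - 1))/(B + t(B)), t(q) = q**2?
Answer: 2520448/153 ≈ 16474.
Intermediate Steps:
Y(p, B) = (-1 + p + B*p**2)/(B + B**2) (Y(p, B) = (p + ((p*p)*B - 1))/(B + B**2) = (p + (p**2*B - 1))/(B + B**2) = (p + (B*p**2 - 1))/(B + B**2) = (p + (-1 + B*p**2))/(B + B**2) = (-1 + p + B*p**2)/(B + B**2))
r = -78764/153 (r = (-1 + 27 - 18*27**2)/((-18)*(1 - 18)) - 1*472 = -1/18*(-1 + 27 - 18*729)/(-17) - 472 = -1/18*(-1/17)*(-1 + 27 - 13122) - 472 = -1/18*(-1/17)*(-13096) - 472 = -6548/153 - 472 = -78764/153 ≈ -514.80)
-32*r = -32*(-78764/153) = 2520448/153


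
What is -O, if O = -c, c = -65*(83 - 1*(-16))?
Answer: -6435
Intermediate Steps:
c = -6435 (c = -65*(83 + 16) = -65*99 = -6435)
O = 6435 (O = -1*(-6435) = 6435)
-O = -1*6435 = -6435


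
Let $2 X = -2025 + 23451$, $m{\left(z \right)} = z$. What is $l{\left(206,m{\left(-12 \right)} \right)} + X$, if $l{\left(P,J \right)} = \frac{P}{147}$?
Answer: $\frac{1575017}{147} \approx 10714.0$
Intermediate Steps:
$l{\left(P,J \right)} = \frac{P}{147}$ ($l{\left(P,J \right)} = P \frac{1}{147} = \frac{P}{147}$)
$X = 10713$ ($X = \frac{-2025 + 23451}{2} = \frac{1}{2} \cdot 21426 = 10713$)
$l{\left(206,m{\left(-12 \right)} \right)} + X = \frac{1}{147} \cdot 206 + 10713 = \frac{206}{147} + 10713 = \frac{1575017}{147}$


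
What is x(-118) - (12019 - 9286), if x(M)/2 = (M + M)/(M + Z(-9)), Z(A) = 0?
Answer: -2729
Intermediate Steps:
x(M) = 4 (x(M) = 2*((M + M)/(M + 0)) = 2*((2*M)/M) = 2*2 = 4)
x(-118) - (12019 - 9286) = 4 - (12019 - 9286) = 4 - 1*2733 = 4 - 2733 = -2729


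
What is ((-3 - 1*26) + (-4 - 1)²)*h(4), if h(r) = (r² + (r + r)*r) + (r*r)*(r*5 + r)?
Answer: -1728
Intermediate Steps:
h(r) = 3*r² + 6*r³ (h(r) = (r² + (2*r)*r) + r²*(5*r + r) = (r² + 2*r²) + r²*(6*r) = 3*r² + 6*r³)
((-3 - 1*26) + (-4 - 1)²)*h(4) = ((-3 - 1*26) + (-4 - 1)²)*(4²*(3 + 6*4)) = ((-3 - 26) + (-5)²)*(16*(3 + 24)) = (-29 + 25)*(16*27) = -4*432 = -1728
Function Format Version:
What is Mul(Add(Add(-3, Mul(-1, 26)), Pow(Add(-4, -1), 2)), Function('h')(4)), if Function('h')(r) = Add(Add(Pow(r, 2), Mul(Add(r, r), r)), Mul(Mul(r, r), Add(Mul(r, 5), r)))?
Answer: -1728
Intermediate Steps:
Function('h')(r) = Add(Mul(3, Pow(r, 2)), Mul(6, Pow(r, 3))) (Function('h')(r) = Add(Add(Pow(r, 2), Mul(Mul(2, r), r)), Mul(Pow(r, 2), Add(Mul(5, r), r))) = Add(Add(Pow(r, 2), Mul(2, Pow(r, 2))), Mul(Pow(r, 2), Mul(6, r))) = Add(Mul(3, Pow(r, 2)), Mul(6, Pow(r, 3))))
Mul(Add(Add(-3, Mul(-1, 26)), Pow(Add(-4, -1), 2)), Function('h')(4)) = Mul(Add(Add(-3, Mul(-1, 26)), Pow(Add(-4, -1), 2)), Mul(Pow(4, 2), Add(3, Mul(6, 4)))) = Mul(Add(Add(-3, -26), Pow(-5, 2)), Mul(16, Add(3, 24))) = Mul(Add(-29, 25), Mul(16, 27)) = Mul(-4, 432) = -1728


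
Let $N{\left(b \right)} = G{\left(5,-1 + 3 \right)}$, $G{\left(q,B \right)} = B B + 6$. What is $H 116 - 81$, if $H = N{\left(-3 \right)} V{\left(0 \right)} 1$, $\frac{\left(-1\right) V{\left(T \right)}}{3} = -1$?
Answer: $3399$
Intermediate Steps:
$V{\left(T \right)} = 3$ ($V{\left(T \right)} = \left(-3\right) \left(-1\right) = 3$)
$G{\left(q,B \right)} = 6 + B^{2}$ ($G{\left(q,B \right)} = B^{2} + 6 = 6 + B^{2}$)
$N{\left(b \right)} = 10$ ($N{\left(b \right)} = 6 + \left(-1 + 3\right)^{2} = 6 + 2^{2} = 6 + 4 = 10$)
$H = 30$ ($H = 10 \cdot 3 \cdot 1 = 30 \cdot 1 = 30$)
$H 116 - 81 = 30 \cdot 116 - 81 = 3480 - 81 = 3399$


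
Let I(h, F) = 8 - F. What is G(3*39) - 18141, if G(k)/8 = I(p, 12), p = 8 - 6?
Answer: -18173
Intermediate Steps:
p = 2
G(k) = -32 (G(k) = 8*(8 - 1*12) = 8*(8 - 12) = 8*(-4) = -32)
G(3*39) - 18141 = -32 - 18141 = -18173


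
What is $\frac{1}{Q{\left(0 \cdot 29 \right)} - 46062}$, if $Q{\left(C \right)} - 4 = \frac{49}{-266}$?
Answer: $- \frac{38}{1750211} \approx -2.1712 \cdot 10^{-5}$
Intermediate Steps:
$Q{\left(C \right)} = \frac{145}{38}$ ($Q{\left(C \right)} = 4 + \frac{49}{-266} = 4 + 49 \left(- \frac{1}{266}\right) = 4 - \frac{7}{38} = \frac{145}{38}$)
$\frac{1}{Q{\left(0 \cdot 29 \right)} - 46062} = \frac{1}{\frac{145}{38} - 46062} = \frac{1}{- \frac{1750211}{38}} = - \frac{38}{1750211}$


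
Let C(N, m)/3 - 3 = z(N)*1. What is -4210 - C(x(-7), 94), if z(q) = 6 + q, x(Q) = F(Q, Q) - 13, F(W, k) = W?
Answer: -4177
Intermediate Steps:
x(Q) = -13 + Q (x(Q) = Q - 13 = -13 + Q)
C(N, m) = 27 + 3*N (C(N, m) = 9 + 3*((6 + N)*1) = 9 + 3*(6 + N) = 9 + (18 + 3*N) = 27 + 3*N)
-4210 - C(x(-7), 94) = -4210 - (27 + 3*(-13 - 7)) = -4210 - (27 + 3*(-20)) = -4210 - (27 - 60) = -4210 - 1*(-33) = -4210 + 33 = -4177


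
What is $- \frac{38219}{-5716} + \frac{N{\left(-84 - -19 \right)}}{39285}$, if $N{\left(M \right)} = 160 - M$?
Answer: $\frac{33393767}{4990068} \approx 6.692$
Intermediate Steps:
$- \frac{38219}{-5716} + \frac{N{\left(-84 - -19 \right)}}{39285} = - \frac{38219}{-5716} + \frac{160 - \left(-84 - -19\right)}{39285} = \left(-38219\right) \left(- \frac{1}{5716}\right) + \left(160 - \left(-84 + 19\right)\right) \frac{1}{39285} = \frac{38219}{5716} + \left(160 - -65\right) \frac{1}{39285} = \frac{38219}{5716} + \left(160 + 65\right) \frac{1}{39285} = \frac{38219}{5716} + 225 \cdot \frac{1}{39285} = \frac{38219}{5716} + \frac{5}{873} = \frac{33393767}{4990068}$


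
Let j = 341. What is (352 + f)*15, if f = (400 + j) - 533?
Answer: 8400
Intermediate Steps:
f = 208 (f = (400 + 341) - 533 = 741 - 533 = 208)
(352 + f)*15 = (352 + 208)*15 = 560*15 = 8400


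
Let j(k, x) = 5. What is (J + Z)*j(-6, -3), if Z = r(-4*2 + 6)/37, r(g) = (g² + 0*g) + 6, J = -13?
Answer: -2355/37 ≈ -63.649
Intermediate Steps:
r(g) = 6 + g² (r(g) = (g² + 0) + 6 = g² + 6 = 6 + g²)
Z = 10/37 (Z = (6 + (-4*2 + 6)²)/37 = (6 + (-8 + 6)²)*(1/37) = (6 + (-2)²)*(1/37) = (6 + 4)*(1/37) = 10*(1/37) = 10/37 ≈ 0.27027)
(J + Z)*j(-6, -3) = (-13 + 10/37)*5 = -471/37*5 = -2355/37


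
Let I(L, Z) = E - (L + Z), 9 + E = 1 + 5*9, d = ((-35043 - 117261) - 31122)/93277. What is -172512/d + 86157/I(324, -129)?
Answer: 421106342385/4830218 ≈ 87182.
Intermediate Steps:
d = -183426/93277 (d = (-152304 - 31122)*(1/93277) = -183426*1/93277 = -183426/93277 ≈ -1.9665)
E = 37 (E = -9 + (1 + 5*9) = -9 + (1 + 45) = -9 + 46 = 37)
I(L, Z) = 37 - L - Z (I(L, Z) = 37 - (L + Z) = 37 + (-L - Z) = 37 - L - Z)
-172512/d + 86157/I(324, -129) = -172512/(-183426/93277) + 86157/(37 - 1*324 - 1*(-129)) = -172512*(-93277/183426) + 86157/(37 - 324 + 129) = 2681900304/30571 + 86157/(-158) = 2681900304/30571 + 86157*(-1/158) = 2681900304/30571 - 86157/158 = 421106342385/4830218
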